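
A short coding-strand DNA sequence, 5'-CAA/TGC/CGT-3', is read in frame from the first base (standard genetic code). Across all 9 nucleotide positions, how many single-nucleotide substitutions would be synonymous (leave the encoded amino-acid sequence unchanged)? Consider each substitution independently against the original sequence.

5

Codon 1 (CAA, Gln): 1 synonymous substitution.
Codon 2 (TGC, Cys): 1 synonymous substitution.
Codon 3 (CGT, Arg): 3 synonymous substitutions.
Total: 1 + 1 + 3 = 5.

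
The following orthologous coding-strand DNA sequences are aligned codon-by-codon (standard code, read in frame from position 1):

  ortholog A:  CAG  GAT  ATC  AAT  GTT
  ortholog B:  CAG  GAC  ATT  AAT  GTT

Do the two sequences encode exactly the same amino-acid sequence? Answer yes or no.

Codon 1: CAG Gln / CAG Gln — identical.
Codon 2: GAT Asp / GAC Asp — synonymous.
Codon 3: ATC Ile / ATT Ile — synonymous.
Codon 4: AAT Asn / AAT Asn — identical.
Codon 5: GTT Val / GTT Val — identical.
Nonsynonymous differences: 0 → same protein.

yes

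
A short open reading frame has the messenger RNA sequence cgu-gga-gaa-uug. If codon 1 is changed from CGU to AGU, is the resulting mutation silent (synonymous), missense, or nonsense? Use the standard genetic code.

Position 1 falls in codon 1: CGU → Arg.
After the substitution the codon is AGU → Ser.
Arg ≠ Ser, so this is a missense mutation.

missense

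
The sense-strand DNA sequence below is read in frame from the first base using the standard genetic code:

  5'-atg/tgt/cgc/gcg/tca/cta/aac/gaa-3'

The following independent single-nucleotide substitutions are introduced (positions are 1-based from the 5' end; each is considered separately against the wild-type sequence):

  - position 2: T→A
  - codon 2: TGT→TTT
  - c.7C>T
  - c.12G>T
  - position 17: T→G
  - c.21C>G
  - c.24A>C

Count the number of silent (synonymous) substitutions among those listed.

Codon 1: ATG (Met) → AAG (Lys) — missense.
Codon 2: TGT (Cys) → TTT (Phe) — missense.
Codon 3: CGC (Arg) → TGC (Cys) — missense.
Codon 4: GCG (Ala) → GCT (Ala) — synonymous.
Codon 6: CTA (Leu) → CGA (Arg) — missense.
Codon 7: AAC (Asn) → AAG (Lys) — missense.
Codon 8: GAA (Glu) → GAC (Asp) — missense.
Synonymous: 1 of 7.

1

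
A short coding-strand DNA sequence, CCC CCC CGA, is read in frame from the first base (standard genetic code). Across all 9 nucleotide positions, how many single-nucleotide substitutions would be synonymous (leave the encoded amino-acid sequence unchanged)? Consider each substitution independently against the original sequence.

10

Codon 1 (CCC, Pro): 3 synonymous substitutions.
Codon 2 (CCC, Pro): 3 synonymous substitutions.
Codon 3 (CGA, Arg): 4 synonymous substitutions.
Total: 3 + 3 + 4 = 10.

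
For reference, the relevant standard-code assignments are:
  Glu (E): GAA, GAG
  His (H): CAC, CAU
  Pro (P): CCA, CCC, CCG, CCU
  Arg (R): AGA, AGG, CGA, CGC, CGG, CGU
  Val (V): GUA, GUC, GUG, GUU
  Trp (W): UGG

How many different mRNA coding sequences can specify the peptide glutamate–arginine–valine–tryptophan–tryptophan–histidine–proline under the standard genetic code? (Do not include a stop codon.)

384

Glu: 2 codons.
Arg: 6 codons.
Val: 4 codons.
Trp: 1 codon.
Trp: 1 codon.
His: 2 codons.
Pro: 4 codons.
2 × 6 × 4 × 1 × 1 × 2 × 4 = 384.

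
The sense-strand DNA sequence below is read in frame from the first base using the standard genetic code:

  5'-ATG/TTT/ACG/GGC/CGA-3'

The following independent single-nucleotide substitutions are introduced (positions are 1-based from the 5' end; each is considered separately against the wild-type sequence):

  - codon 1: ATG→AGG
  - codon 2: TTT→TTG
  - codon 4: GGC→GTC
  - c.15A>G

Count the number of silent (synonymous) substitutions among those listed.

1

Codon 1: ATG (Met) → AGG (Arg) — missense.
Codon 2: TTT (Phe) → TTG (Leu) — missense.
Codon 4: GGC (Gly) → GTC (Val) — missense.
Codon 5: CGA (Arg) → CGG (Arg) — synonymous.
Synonymous: 1 of 4.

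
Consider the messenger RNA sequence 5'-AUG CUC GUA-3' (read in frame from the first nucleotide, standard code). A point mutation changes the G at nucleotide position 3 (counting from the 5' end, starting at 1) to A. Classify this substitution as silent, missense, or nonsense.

Position 3 falls in codon 1: AUG → Met.
After the substitution the codon is AUA → Ile.
Met ≠ Ile, so this is a missense mutation.

missense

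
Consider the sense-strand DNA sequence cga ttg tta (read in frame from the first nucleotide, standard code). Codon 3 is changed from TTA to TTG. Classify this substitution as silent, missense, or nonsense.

silent

Position 9 falls in codon 3: TTA → Leu.
After the substitution the codon is TTG → Leu.
Both encode Leu, so the change is synonymous.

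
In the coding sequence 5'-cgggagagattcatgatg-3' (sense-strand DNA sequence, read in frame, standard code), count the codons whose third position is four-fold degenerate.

Codon 1 CGG (Arg): third position 4-fold.
Codon 2 GAG (Glu): third position 2-fold.
Codon 3 AGA (Arg): third position 2-fold.
Codon 4 TTC (Phe): third position 2-fold.
Codon 5 ATG (Met): third position 1-fold.
Codon 6 ATG (Met): third position 1-fold.
Four-fold degenerate third positions: 1.

1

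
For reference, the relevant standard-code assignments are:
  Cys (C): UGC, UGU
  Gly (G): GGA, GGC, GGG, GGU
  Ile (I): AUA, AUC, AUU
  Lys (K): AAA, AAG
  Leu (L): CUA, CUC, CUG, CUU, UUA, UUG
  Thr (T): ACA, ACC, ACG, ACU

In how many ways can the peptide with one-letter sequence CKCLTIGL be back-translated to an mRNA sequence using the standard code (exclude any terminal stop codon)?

Cys: 2 codons.
Lys: 2 codons.
Cys: 2 codons.
Leu: 6 codons.
Thr: 4 codons.
Ile: 3 codons.
Gly: 4 codons.
Leu: 6 codons.
2 × 2 × 2 × 6 × 4 × 3 × 4 × 6 = 13824.

13824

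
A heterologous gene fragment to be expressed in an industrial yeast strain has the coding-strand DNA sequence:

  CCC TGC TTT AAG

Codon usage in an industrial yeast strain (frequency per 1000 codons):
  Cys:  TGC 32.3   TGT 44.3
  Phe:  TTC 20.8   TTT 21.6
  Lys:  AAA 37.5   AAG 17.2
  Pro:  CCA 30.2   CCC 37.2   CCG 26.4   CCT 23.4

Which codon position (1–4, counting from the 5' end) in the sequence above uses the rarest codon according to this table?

4

Codon 1 CCC (Pro): 37.2 per 1000.
Codon 2 TGC (Cys): 32.3 per 1000.
Codon 3 TTT (Phe): 21.6 per 1000.
Codon 4 AAG (Lys): 17.2 per 1000.
Lowest frequency is 17.2 at codon 4.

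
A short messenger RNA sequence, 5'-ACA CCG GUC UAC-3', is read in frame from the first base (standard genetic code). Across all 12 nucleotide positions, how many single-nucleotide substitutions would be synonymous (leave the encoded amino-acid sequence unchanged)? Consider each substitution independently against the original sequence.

Codon 1 (ACA, Thr): 3 synonymous substitutions.
Codon 2 (CCG, Pro): 3 synonymous substitutions.
Codon 3 (GUC, Val): 3 synonymous substitutions.
Codon 4 (UAC, Tyr): 1 synonymous substitution.
Total: 3 + 3 + 3 + 1 = 10.

10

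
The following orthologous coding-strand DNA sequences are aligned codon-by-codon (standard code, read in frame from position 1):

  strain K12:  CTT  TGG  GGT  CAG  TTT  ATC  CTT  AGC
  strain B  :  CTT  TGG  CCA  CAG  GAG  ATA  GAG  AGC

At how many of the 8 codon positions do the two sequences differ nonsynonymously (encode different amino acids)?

3

Codon 1: CTT Leu / CTT Leu — identical.
Codon 2: TGG Trp / TGG Trp — identical.
Codon 3: GGT Gly / CCA Pro — nonsynonymous.
Codon 4: CAG Gln / CAG Gln — identical.
Codon 5: TTT Phe / GAG Glu — nonsynonymous.
Codon 6: ATC Ile / ATA Ile — synonymous.
Codon 7: CTT Leu / GAG Glu — nonsynonymous.
Codon 8: AGC Ser / AGC Ser — identical.
Nonsynonymous differences: 3.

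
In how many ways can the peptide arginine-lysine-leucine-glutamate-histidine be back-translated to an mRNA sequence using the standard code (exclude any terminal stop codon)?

Arg: 6 codons.
Lys: 2 codons.
Leu: 6 codons.
Glu: 2 codons.
His: 2 codons.
6 × 2 × 6 × 2 × 2 = 288.

288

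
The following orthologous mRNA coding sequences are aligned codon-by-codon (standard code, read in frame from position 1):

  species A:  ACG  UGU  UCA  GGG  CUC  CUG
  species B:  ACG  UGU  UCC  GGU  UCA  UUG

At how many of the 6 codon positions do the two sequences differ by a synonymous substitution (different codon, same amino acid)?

Codon 1: ACG Thr / ACG Thr — identical.
Codon 2: UGU Cys / UGU Cys — identical.
Codon 3: UCA Ser / UCC Ser — synonymous.
Codon 4: GGG Gly / GGU Gly — synonymous.
Codon 5: CUC Leu / UCA Ser — nonsynonymous.
Codon 6: CUG Leu / UUG Leu — synonymous.
Synonymous differences: 3.

3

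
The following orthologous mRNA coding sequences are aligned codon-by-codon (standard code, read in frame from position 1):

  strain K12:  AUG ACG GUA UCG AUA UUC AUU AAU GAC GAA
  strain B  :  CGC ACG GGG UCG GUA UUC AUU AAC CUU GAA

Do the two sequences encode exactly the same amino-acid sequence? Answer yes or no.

Codon 1: AUG Met / CGC Arg — nonsynonymous.
Codon 2: ACG Thr / ACG Thr — identical.
Codon 3: GUA Val / GGG Gly — nonsynonymous.
Codon 4: UCG Ser / UCG Ser — identical.
Codon 5: AUA Ile / GUA Val — nonsynonymous.
Codon 6: UUC Phe / UUC Phe — identical.
Codon 7: AUU Ile / AUU Ile — identical.
Codon 8: AAU Asn / AAC Asn — synonymous.
Codon 9: GAC Asp / CUU Leu — nonsynonymous.
Codon 10: GAA Glu / GAA Glu — identical.
Nonsynonymous differences: 4 → different protein.

no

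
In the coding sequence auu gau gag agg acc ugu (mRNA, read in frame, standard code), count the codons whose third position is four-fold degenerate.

1

Codon 1 AUU (Ile): third position 3-fold.
Codon 2 GAU (Asp): third position 2-fold.
Codon 3 GAG (Glu): third position 2-fold.
Codon 4 AGG (Arg): third position 2-fold.
Codon 5 ACC (Thr): third position 4-fold.
Codon 6 UGU (Cys): third position 2-fold.
Four-fold degenerate third positions: 1.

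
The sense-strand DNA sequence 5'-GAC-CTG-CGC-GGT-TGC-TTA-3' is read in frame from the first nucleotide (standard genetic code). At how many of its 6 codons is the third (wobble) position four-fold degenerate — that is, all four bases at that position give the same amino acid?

3

Codon 1 GAC (Asp): third position 2-fold.
Codon 2 CTG (Leu): third position 4-fold.
Codon 3 CGC (Arg): third position 4-fold.
Codon 4 GGT (Gly): third position 4-fold.
Codon 5 TGC (Cys): third position 2-fold.
Codon 6 TTA (Leu): third position 2-fold.
Four-fold degenerate third positions: 3.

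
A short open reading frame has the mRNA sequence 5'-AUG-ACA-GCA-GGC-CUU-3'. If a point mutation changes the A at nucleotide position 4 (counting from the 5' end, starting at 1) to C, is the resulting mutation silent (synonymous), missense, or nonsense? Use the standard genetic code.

Position 4 falls in codon 2: ACA → Thr.
After the substitution the codon is CCA → Pro.
Thr ≠ Pro, so this is a missense mutation.

missense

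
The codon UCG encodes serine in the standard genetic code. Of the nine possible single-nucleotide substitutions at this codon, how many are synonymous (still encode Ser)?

Position 1: none → 0 synonymous.
Position 2: none → 0 synonymous.
Position 3: UCU, UCC, UCA → 3 synonymous.
Total: 0 + 0 + 3 = 3.

3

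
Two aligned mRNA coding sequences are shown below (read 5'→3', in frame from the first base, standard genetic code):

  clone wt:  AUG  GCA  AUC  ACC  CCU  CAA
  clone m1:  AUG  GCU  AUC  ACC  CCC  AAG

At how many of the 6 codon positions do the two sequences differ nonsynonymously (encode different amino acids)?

Codon 1: AUG Met / AUG Met — identical.
Codon 2: GCA Ala / GCU Ala — synonymous.
Codon 3: AUC Ile / AUC Ile — identical.
Codon 4: ACC Thr / ACC Thr — identical.
Codon 5: CCU Pro / CCC Pro — synonymous.
Codon 6: CAA Gln / AAG Lys — nonsynonymous.
Nonsynonymous differences: 1.

1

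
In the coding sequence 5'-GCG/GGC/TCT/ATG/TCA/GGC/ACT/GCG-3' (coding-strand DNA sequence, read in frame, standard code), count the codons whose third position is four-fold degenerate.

7

Codon 1 GCG (Ala): third position 4-fold.
Codon 2 GGC (Gly): third position 4-fold.
Codon 3 TCT (Ser): third position 4-fold.
Codon 4 ATG (Met): third position 1-fold.
Codon 5 TCA (Ser): third position 4-fold.
Codon 6 GGC (Gly): third position 4-fold.
Codon 7 ACT (Thr): third position 4-fold.
Codon 8 GCG (Ala): third position 4-fold.
Four-fold degenerate third positions: 7.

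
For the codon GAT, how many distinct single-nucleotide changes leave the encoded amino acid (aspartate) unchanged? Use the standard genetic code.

Position 1: none → 0 synonymous.
Position 2: none → 0 synonymous.
Position 3: GAC → 1 synonymous.
Total: 0 + 0 + 1 = 1.

1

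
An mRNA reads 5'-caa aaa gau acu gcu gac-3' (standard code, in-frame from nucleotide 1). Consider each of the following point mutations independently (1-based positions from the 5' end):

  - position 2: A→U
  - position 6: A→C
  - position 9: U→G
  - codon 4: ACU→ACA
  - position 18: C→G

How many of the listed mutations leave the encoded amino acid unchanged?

1

Codon 1: CAA (Gln) → CUA (Leu) — missense.
Codon 2: AAA (Lys) → AAC (Asn) — missense.
Codon 3: GAU (Asp) → GAG (Glu) — missense.
Codon 4: ACU (Thr) → ACA (Thr) — synonymous.
Codon 6: GAC (Asp) → GAG (Glu) — missense.
Synonymous: 1 of 5.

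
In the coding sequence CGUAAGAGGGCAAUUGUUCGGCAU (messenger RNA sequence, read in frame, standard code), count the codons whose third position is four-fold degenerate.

4

Codon 1 CGU (Arg): third position 4-fold.
Codon 2 AAG (Lys): third position 2-fold.
Codon 3 AGG (Arg): third position 2-fold.
Codon 4 GCA (Ala): third position 4-fold.
Codon 5 AUU (Ile): third position 3-fold.
Codon 6 GUU (Val): third position 4-fold.
Codon 7 CGG (Arg): third position 4-fold.
Codon 8 CAU (His): third position 2-fold.
Four-fold degenerate third positions: 4.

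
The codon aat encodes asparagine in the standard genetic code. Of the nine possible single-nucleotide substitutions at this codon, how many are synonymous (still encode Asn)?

Position 1: none → 0 synonymous.
Position 2: none → 0 synonymous.
Position 3: AAC → 1 synonymous.
Total: 0 + 0 + 1 = 1.

1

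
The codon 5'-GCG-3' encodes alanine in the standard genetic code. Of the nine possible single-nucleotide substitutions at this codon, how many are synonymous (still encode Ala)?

3

Position 1: none → 0 synonymous.
Position 2: none → 0 synonymous.
Position 3: GCT, GCC, GCA → 3 synonymous.
Total: 0 + 0 + 3 = 3.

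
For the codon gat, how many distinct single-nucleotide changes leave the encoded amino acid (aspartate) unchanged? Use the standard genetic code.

1

Position 1: none → 0 synonymous.
Position 2: none → 0 synonymous.
Position 3: GAC → 1 synonymous.
Total: 0 + 0 + 1 = 1.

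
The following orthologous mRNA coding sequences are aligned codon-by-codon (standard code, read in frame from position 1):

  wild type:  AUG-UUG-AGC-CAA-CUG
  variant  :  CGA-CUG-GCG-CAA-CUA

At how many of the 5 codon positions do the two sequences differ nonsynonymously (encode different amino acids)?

Codon 1: AUG Met / CGA Arg — nonsynonymous.
Codon 2: UUG Leu / CUG Leu — synonymous.
Codon 3: AGC Ser / GCG Ala — nonsynonymous.
Codon 4: CAA Gln / CAA Gln — identical.
Codon 5: CUG Leu / CUA Leu — synonymous.
Nonsynonymous differences: 2.

2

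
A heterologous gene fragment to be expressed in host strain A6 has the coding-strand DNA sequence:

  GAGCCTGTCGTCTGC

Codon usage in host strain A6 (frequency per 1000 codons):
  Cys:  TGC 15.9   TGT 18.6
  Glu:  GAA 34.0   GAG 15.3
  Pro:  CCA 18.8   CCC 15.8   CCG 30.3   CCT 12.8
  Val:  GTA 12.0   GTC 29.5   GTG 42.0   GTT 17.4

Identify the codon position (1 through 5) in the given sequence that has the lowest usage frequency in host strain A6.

Codon 1 GAG (Glu): 15.3 per 1000.
Codon 2 CCT (Pro): 12.8 per 1000.
Codon 3 GTC (Val): 29.5 per 1000.
Codon 4 GTC (Val): 29.5 per 1000.
Codon 5 TGC (Cys): 15.9 per 1000.
Lowest frequency is 12.8 at codon 2.

2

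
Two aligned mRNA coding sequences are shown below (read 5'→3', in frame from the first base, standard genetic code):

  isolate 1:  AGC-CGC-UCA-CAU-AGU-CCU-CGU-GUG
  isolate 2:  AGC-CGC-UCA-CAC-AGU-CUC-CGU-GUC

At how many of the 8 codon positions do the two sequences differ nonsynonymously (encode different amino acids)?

1

Codon 1: AGC Ser / AGC Ser — identical.
Codon 2: CGC Arg / CGC Arg — identical.
Codon 3: UCA Ser / UCA Ser — identical.
Codon 4: CAU His / CAC His — synonymous.
Codon 5: AGU Ser / AGU Ser — identical.
Codon 6: CCU Pro / CUC Leu — nonsynonymous.
Codon 7: CGU Arg / CGU Arg — identical.
Codon 8: GUG Val / GUC Val — synonymous.
Nonsynonymous differences: 1.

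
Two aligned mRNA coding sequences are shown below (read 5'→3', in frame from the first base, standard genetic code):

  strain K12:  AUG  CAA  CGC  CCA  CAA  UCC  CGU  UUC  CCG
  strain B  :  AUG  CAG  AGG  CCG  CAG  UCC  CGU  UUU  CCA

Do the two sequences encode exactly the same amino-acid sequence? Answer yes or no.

yes

Codon 1: AUG Met / AUG Met — identical.
Codon 2: CAA Gln / CAG Gln — synonymous.
Codon 3: CGC Arg / AGG Arg — synonymous.
Codon 4: CCA Pro / CCG Pro — synonymous.
Codon 5: CAA Gln / CAG Gln — synonymous.
Codon 6: UCC Ser / UCC Ser — identical.
Codon 7: CGU Arg / CGU Arg — identical.
Codon 8: UUC Phe / UUU Phe — synonymous.
Codon 9: CCG Pro / CCA Pro — synonymous.
Nonsynonymous differences: 0 → same protein.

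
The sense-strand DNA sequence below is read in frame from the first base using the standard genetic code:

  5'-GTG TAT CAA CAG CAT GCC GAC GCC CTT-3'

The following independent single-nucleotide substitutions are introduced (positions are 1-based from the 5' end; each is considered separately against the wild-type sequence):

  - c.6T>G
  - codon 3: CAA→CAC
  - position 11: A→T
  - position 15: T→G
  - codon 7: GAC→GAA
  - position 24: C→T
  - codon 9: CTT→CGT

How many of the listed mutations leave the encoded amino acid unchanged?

1

Codon 2: TAT (Tyr) → TAG (Stop) — nonsense.
Codon 3: CAA (Gln) → CAC (His) — missense.
Codon 4: CAG (Gln) → CTG (Leu) — missense.
Codon 5: CAT (His) → CAG (Gln) — missense.
Codon 7: GAC (Asp) → GAA (Glu) — missense.
Codon 8: GCC (Ala) → GCT (Ala) — synonymous.
Codon 9: CTT (Leu) → CGT (Arg) — missense.
Synonymous: 1 of 7.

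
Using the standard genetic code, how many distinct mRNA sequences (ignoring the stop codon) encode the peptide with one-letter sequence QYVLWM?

Gln: 2 codons.
Tyr: 2 codons.
Val: 4 codons.
Leu: 6 codons.
Trp: 1 codon.
Met: 1 codon.
2 × 2 × 4 × 6 × 1 × 1 = 96.

96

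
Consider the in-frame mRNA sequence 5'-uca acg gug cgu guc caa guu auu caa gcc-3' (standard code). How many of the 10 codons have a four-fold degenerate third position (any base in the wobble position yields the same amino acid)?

7

Codon 1 UCA (Ser): third position 4-fold.
Codon 2 ACG (Thr): third position 4-fold.
Codon 3 GUG (Val): third position 4-fold.
Codon 4 CGU (Arg): third position 4-fold.
Codon 5 GUC (Val): third position 4-fold.
Codon 6 CAA (Gln): third position 2-fold.
Codon 7 GUU (Val): third position 4-fold.
Codon 8 AUU (Ile): third position 3-fold.
Codon 9 CAA (Gln): third position 2-fold.
Codon 10 GCC (Ala): third position 4-fold.
Four-fold degenerate third positions: 7.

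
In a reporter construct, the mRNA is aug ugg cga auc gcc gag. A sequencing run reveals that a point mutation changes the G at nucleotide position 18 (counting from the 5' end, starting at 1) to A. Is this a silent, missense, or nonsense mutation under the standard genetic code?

silent

Position 18 falls in codon 6: GAG → Glu.
After the substitution the codon is GAA → Glu.
Both encode Glu, so the change is synonymous.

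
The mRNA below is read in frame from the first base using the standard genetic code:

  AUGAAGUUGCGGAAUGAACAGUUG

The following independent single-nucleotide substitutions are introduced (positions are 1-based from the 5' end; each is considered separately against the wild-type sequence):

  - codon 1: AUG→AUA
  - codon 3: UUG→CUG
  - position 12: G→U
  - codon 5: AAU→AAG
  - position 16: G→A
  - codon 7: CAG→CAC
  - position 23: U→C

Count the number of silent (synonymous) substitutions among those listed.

2

Codon 1: AUG (Met) → AUA (Ile) — missense.
Codon 3: UUG (Leu) → CUG (Leu) — synonymous.
Codon 4: CGG (Arg) → CGU (Arg) — synonymous.
Codon 5: AAU (Asn) → AAG (Lys) — missense.
Codon 6: GAA (Glu) → AAA (Lys) — missense.
Codon 7: CAG (Gln) → CAC (His) — missense.
Codon 8: UUG (Leu) → UCG (Ser) — missense.
Synonymous: 2 of 7.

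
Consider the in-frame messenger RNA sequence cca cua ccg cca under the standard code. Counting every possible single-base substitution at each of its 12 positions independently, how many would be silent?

Codon 1 (CCA, Pro): 3 synonymous substitutions.
Codon 2 (CUA, Leu): 4 synonymous substitutions.
Codon 3 (CCG, Pro): 3 synonymous substitutions.
Codon 4 (CCA, Pro): 3 synonymous substitutions.
Total: 3 + 4 + 3 + 3 = 13.

13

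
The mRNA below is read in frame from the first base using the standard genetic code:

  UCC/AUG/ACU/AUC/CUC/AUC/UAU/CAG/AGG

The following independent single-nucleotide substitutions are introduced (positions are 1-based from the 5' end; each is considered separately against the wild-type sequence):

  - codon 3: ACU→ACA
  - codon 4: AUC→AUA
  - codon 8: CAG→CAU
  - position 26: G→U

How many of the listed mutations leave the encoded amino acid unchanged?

Codon 3: ACU (Thr) → ACA (Thr) — synonymous.
Codon 4: AUC (Ile) → AUA (Ile) — synonymous.
Codon 8: CAG (Gln) → CAU (His) — missense.
Codon 9: AGG (Arg) → AUG (Met) — missense.
Synonymous: 2 of 4.

2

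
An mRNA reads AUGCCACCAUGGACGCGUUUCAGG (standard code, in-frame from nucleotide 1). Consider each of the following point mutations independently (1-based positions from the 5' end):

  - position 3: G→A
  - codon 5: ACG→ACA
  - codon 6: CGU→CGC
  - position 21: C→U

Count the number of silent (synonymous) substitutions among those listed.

3

Codon 1: AUG (Met) → AUA (Ile) — missense.
Codon 5: ACG (Thr) → ACA (Thr) — synonymous.
Codon 6: CGU (Arg) → CGC (Arg) — synonymous.
Codon 7: UUC (Phe) → UUU (Phe) — synonymous.
Synonymous: 3 of 4.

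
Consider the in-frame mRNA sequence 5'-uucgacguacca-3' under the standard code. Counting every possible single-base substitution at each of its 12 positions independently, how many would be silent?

8

Codon 1 (UUC, Phe): 1 synonymous substitution.
Codon 2 (GAC, Asp): 1 synonymous substitution.
Codon 3 (GUA, Val): 3 synonymous substitutions.
Codon 4 (CCA, Pro): 3 synonymous substitutions.
Total: 1 + 1 + 3 + 3 = 8.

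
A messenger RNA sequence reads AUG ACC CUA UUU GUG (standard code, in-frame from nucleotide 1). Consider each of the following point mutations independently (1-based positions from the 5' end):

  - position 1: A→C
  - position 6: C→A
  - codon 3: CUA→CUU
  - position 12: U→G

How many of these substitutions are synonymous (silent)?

2

Codon 1: AUG (Met) → CUG (Leu) — missense.
Codon 2: ACC (Thr) → ACA (Thr) — synonymous.
Codon 3: CUA (Leu) → CUU (Leu) — synonymous.
Codon 4: UUU (Phe) → UUG (Leu) — missense.
Synonymous: 2 of 4.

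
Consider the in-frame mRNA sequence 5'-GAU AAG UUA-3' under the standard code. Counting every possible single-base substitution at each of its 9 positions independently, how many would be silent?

Codon 1 (GAU, Asp): 1 synonymous substitution.
Codon 2 (AAG, Lys): 1 synonymous substitution.
Codon 3 (UUA, Leu): 2 synonymous substitutions.
Total: 1 + 1 + 2 = 4.

4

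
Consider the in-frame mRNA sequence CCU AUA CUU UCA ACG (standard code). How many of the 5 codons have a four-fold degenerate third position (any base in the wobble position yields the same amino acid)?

4

Codon 1 CCU (Pro): third position 4-fold.
Codon 2 AUA (Ile): third position 3-fold.
Codon 3 CUU (Leu): third position 4-fold.
Codon 4 UCA (Ser): third position 4-fold.
Codon 5 ACG (Thr): third position 4-fold.
Four-fold degenerate third positions: 4.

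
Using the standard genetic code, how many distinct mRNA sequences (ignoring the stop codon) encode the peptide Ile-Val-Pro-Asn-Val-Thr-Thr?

6144

Ile: 3 codons.
Val: 4 codons.
Pro: 4 codons.
Asn: 2 codons.
Val: 4 codons.
Thr: 4 codons.
Thr: 4 codons.
3 × 4 × 4 × 2 × 4 × 4 × 4 = 6144.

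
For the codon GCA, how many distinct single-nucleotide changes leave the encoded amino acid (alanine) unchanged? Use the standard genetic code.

Position 1: none → 0 synonymous.
Position 2: none → 0 synonymous.
Position 3: GCU, GCC, GCG → 3 synonymous.
Total: 0 + 0 + 3 = 3.

3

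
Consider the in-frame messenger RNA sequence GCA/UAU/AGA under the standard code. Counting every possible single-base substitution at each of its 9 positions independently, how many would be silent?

6

Codon 1 (GCA, Ala): 3 synonymous substitutions.
Codon 2 (UAU, Tyr): 1 synonymous substitution.
Codon 3 (AGA, Arg): 2 synonymous substitutions.
Total: 3 + 1 + 2 = 6.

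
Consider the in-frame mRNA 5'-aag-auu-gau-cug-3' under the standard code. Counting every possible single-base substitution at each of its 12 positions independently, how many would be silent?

Codon 1 (AAG, Lys): 1 synonymous substitution.
Codon 2 (AUU, Ile): 2 synonymous substitutions.
Codon 3 (GAU, Asp): 1 synonymous substitution.
Codon 4 (CUG, Leu): 4 synonymous substitutions.
Total: 1 + 2 + 1 + 4 = 8.

8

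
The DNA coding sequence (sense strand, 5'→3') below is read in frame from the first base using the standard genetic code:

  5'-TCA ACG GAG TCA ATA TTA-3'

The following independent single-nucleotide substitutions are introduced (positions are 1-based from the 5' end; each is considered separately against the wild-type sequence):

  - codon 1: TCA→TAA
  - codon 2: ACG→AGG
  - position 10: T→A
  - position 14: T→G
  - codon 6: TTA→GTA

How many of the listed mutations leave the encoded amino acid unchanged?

Codon 1: TCA (Ser) → TAA (Stop) — nonsense.
Codon 2: ACG (Thr) → AGG (Arg) — missense.
Codon 4: TCA (Ser) → ACA (Thr) — missense.
Codon 5: ATA (Ile) → AGA (Arg) — missense.
Codon 6: TTA (Leu) → GTA (Val) — missense.
Synonymous: 0 of 5.

0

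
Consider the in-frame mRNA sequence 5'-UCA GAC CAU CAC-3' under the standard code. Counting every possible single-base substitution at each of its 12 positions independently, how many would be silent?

6

Codon 1 (UCA, Ser): 3 synonymous substitutions.
Codon 2 (GAC, Asp): 1 synonymous substitution.
Codon 3 (CAU, His): 1 synonymous substitution.
Codon 4 (CAC, His): 1 synonymous substitution.
Total: 3 + 1 + 1 + 1 = 6.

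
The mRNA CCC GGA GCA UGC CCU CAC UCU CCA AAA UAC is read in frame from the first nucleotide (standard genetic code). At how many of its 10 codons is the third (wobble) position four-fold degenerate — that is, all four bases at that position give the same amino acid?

6

Codon 1 CCC (Pro): third position 4-fold.
Codon 2 GGA (Gly): third position 4-fold.
Codon 3 GCA (Ala): third position 4-fold.
Codon 4 UGC (Cys): third position 2-fold.
Codon 5 CCU (Pro): third position 4-fold.
Codon 6 CAC (His): third position 2-fold.
Codon 7 UCU (Ser): third position 4-fold.
Codon 8 CCA (Pro): third position 4-fold.
Codon 9 AAA (Lys): third position 2-fold.
Codon 10 UAC (Tyr): third position 2-fold.
Four-fold degenerate third positions: 6.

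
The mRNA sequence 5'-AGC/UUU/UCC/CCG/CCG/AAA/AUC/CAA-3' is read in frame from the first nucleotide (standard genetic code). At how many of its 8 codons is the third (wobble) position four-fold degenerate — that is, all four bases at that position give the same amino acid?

Codon 1 AGC (Ser): third position 2-fold.
Codon 2 UUU (Phe): third position 2-fold.
Codon 3 UCC (Ser): third position 4-fold.
Codon 4 CCG (Pro): third position 4-fold.
Codon 5 CCG (Pro): third position 4-fold.
Codon 6 AAA (Lys): third position 2-fold.
Codon 7 AUC (Ile): third position 3-fold.
Codon 8 CAA (Gln): third position 2-fold.
Four-fold degenerate third positions: 3.

3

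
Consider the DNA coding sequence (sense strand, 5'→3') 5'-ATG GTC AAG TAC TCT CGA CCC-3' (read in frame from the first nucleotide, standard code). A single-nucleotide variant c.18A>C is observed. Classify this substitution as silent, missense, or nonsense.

Position 18 falls in codon 6: CGA → Arg.
After the substitution the codon is CGC → Arg.
Both encode Arg, so the change is synonymous.

silent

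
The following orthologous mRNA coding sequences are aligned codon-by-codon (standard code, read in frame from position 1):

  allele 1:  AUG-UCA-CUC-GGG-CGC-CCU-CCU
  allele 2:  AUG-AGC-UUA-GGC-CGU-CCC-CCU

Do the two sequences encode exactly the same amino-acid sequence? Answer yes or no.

yes

Codon 1: AUG Met / AUG Met — identical.
Codon 2: UCA Ser / AGC Ser — synonymous.
Codon 3: CUC Leu / UUA Leu — synonymous.
Codon 4: GGG Gly / GGC Gly — synonymous.
Codon 5: CGC Arg / CGU Arg — synonymous.
Codon 6: CCU Pro / CCC Pro — synonymous.
Codon 7: CCU Pro / CCU Pro — identical.
Nonsynonymous differences: 0 → same protein.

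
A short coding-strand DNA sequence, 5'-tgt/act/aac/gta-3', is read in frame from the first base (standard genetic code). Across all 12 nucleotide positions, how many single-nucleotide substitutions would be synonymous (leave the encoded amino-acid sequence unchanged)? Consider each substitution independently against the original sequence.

8

Codon 1 (TGT, Cys): 1 synonymous substitution.
Codon 2 (ACT, Thr): 3 synonymous substitutions.
Codon 3 (AAC, Asn): 1 synonymous substitution.
Codon 4 (GTA, Val): 3 synonymous substitutions.
Total: 1 + 3 + 1 + 3 = 8.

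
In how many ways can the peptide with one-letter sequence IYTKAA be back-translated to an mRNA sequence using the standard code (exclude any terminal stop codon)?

768

Ile: 3 codons.
Tyr: 2 codons.
Thr: 4 codons.
Lys: 2 codons.
Ala: 4 codons.
Ala: 4 codons.
3 × 2 × 4 × 2 × 4 × 4 = 768.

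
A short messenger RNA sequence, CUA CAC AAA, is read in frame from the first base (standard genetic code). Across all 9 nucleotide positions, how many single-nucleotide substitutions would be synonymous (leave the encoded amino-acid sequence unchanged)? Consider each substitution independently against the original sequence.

Codon 1 (CUA, Leu): 4 synonymous substitutions.
Codon 2 (CAC, His): 1 synonymous substitution.
Codon 3 (AAA, Lys): 1 synonymous substitution.
Total: 4 + 1 + 1 = 6.

6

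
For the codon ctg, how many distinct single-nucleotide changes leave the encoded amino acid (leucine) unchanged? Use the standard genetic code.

Position 1: TTG → 1 synonymous.
Position 2: none → 0 synonymous.
Position 3: CTT, CTC, CTA → 3 synonymous.
Total: 1 + 0 + 3 = 4.

4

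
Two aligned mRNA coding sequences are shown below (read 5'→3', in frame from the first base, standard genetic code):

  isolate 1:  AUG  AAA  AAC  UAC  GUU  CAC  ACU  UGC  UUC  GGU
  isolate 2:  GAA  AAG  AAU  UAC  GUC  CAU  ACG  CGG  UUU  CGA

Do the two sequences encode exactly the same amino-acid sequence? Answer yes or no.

no

Codon 1: AUG Met / GAA Glu — nonsynonymous.
Codon 2: AAA Lys / AAG Lys — synonymous.
Codon 3: AAC Asn / AAU Asn — synonymous.
Codon 4: UAC Tyr / UAC Tyr — identical.
Codon 5: GUU Val / GUC Val — synonymous.
Codon 6: CAC His / CAU His — synonymous.
Codon 7: ACU Thr / ACG Thr — synonymous.
Codon 8: UGC Cys / CGG Arg — nonsynonymous.
Codon 9: UUC Phe / UUU Phe — synonymous.
Codon 10: GGU Gly / CGA Arg — nonsynonymous.
Nonsynonymous differences: 3 → different protein.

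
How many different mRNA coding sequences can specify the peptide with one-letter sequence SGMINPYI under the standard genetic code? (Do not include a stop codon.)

Ser: 6 codons.
Gly: 4 codons.
Met: 1 codon.
Ile: 3 codons.
Asn: 2 codons.
Pro: 4 codons.
Tyr: 2 codons.
Ile: 3 codons.
6 × 4 × 1 × 3 × 2 × 4 × 2 × 3 = 3456.

3456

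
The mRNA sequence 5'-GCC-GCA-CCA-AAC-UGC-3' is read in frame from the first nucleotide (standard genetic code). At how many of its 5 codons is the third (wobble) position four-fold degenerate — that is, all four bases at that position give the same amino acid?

Codon 1 GCC (Ala): third position 4-fold.
Codon 2 GCA (Ala): third position 4-fold.
Codon 3 CCA (Pro): third position 4-fold.
Codon 4 AAC (Asn): third position 2-fold.
Codon 5 UGC (Cys): third position 2-fold.
Four-fold degenerate third positions: 3.

3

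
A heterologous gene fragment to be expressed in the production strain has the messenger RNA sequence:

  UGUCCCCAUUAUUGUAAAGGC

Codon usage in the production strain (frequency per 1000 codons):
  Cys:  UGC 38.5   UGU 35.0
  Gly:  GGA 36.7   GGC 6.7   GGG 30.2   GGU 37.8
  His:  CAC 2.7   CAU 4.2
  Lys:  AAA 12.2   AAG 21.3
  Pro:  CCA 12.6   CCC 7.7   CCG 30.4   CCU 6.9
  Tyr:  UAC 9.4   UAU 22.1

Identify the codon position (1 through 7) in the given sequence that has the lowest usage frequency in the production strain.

3

Codon 1 UGU (Cys): 35.0 per 1000.
Codon 2 CCC (Pro): 7.7 per 1000.
Codon 3 CAU (His): 4.2 per 1000.
Codon 4 UAU (Tyr): 22.1 per 1000.
Codon 5 UGU (Cys): 35.0 per 1000.
Codon 6 AAA (Lys): 12.2 per 1000.
Codon 7 GGC (Gly): 6.7 per 1000.
Lowest frequency is 4.2 at codon 3.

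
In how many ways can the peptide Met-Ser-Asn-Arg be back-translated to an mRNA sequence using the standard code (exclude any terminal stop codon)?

Met: 1 codon.
Ser: 6 codons.
Asn: 2 codons.
Arg: 6 codons.
1 × 6 × 2 × 6 = 72.

72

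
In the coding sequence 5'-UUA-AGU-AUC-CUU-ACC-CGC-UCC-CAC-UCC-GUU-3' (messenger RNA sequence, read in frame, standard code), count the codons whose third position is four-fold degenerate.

6

Codon 1 UUA (Leu): third position 2-fold.
Codon 2 AGU (Ser): third position 2-fold.
Codon 3 AUC (Ile): third position 3-fold.
Codon 4 CUU (Leu): third position 4-fold.
Codon 5 ACC (Thr): third position 4-fold.
Codon 6 CGC (Arg): third position 4-fold.
Codon 7 UCC (Ser): third position 4-fold.
Codon 8 CAC (His): third position 2-fold.
Codon 9 UCC (Ser): third position 4-fold.
Codon 10 GUU (Val): third position 4-fold.
Four-fold degenerate third positions: 6.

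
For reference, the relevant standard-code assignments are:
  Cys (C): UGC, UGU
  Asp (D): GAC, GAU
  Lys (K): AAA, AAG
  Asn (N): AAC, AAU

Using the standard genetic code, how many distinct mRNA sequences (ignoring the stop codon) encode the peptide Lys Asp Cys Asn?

16

Lys: 2 codons.
Asp: 2 codons.
Cys: 2 codons.
Asn: 2 codons.
2 × 2 × 2 × 2 = 16.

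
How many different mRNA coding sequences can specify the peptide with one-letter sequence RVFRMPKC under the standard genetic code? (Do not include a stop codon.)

Arg: 6 codons.
Val: 4 codons.
Phe: 2 codons.
Arg: 6 codons.
Met: 1 codon.
Pro: 4 codons.
Lys: 2 codons.
Cys: 2 codons.
6 × 4 × 2 × 6 × 1 × 4 × 2 × 2 = 4608.

4608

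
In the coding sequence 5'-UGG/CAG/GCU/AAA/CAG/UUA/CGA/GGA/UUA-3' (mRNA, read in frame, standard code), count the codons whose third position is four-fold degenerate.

Codon 1 UGG (Trp): third position 1-fold.
Codon 2 CAG (Gln): third position 2-fold.
Codon 3 GCU (Ala): third position 4-fold.
Codon 4 AAA (Lys): third position 2-fold.
Codon 5 CAG (Gln): third position 2-fold.
Codon 6 UUA (Leu): third position 2-fold.
Codon 7 CGA (Arg): third position 4-fold.
Codon 8 GGA (Gly): third position 4-fold.
Codon 9 UUA (Leu): third position 2-fold.
Four-fold degenerate third positions: 3.

3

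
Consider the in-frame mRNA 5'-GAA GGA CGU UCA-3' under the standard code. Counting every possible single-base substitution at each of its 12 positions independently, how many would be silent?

10

Codon 1 (GAA, Glu): 1 synonymous substitution.
Codon 2 (GGA, Gly): 3 synonymous substitutions.
Codon 3 (CGU, Arg): 3 synonymous substitutions.
Codon 4 (UCA, Ser): 3 synonymous substitutions.
Total: 1 + 3 + 3 + 3 = 10.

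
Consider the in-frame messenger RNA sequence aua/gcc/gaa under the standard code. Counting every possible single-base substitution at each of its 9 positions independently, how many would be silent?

Codon 1 (AUA, Ile): 2 synonymous substitutions.
Codon 2 (GCC, Ala): 3 synonymous substitutions.
Codon 3 (GAA, Glu): 1 synonymous substitution.
Total: 2 + 3 + 1 = 6.

6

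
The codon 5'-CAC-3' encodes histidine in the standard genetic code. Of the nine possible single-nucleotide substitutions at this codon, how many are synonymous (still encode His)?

1

Position 1: none → 0 synonymous.
Position 2: none → 0 synonymous.
Position 3: CAT → 1 synonymous.
Total: 0 + 0 + 1 = 1.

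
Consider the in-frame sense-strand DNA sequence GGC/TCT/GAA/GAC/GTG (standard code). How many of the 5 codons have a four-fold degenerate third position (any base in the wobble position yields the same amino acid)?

Codon 1 GGC (Gly): third position 4-fold.
Codon 2 TCT (Ser): third position 4-fold.
Codon 3 GAA (Glu): third position 2-fold.
Codon 4 GAC (Asp): third position 2-fold.
Codon 5 GTG (Val): third position 4-fold.
Four-fold degenerate third positions: 3.

3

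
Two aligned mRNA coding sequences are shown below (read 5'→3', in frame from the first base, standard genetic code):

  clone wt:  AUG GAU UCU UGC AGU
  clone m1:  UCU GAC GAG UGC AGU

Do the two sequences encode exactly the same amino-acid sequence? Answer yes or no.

Codon 1: AUG Met / UCU Ser — nonsynonymous.
Codon 2: GAU Asp / GAC Asp — synonymous.
Codon 3: UCU Ser / GAG Glu — nonsynonymous.
Codon 4: UGC Cys / UGC Cys — identical.
Codon 5: AGU Ser / AGU Ser — identical.
Nonsynonymous differences: 2 → different protein.

no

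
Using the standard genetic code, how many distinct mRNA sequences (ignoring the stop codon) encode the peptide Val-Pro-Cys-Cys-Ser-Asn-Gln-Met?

Val: 4 codons.
Pro: 4 codons.
Cys: 2 codons.
Cys: 2 codons.
Ser: 6 codons.
Asn: 2 codons.
Gln: 2 codons.
Met: 1 codon.
4 × 4 × 2 × 2 × 6 × 2 × 2 × 1 = 1536.

1536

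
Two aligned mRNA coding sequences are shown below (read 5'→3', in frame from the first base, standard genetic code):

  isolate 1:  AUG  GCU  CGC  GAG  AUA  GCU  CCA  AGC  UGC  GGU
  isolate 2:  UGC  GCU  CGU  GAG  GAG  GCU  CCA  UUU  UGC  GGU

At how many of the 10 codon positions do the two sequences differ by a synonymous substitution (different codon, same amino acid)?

Codon 1: AUG Met / UGC Cys — nonsynonymous.
Codon 2: GCU Ala / GCU Ala — identical.
Codon 3: CGC Arg / CGU Arg — synonymous.
Codon 4: GAG Glu / GAG Glu — identical.
Codon 5: AUA Ile / GAG Glu — nonsynonymous.
Codon 6: GCU Ala / GCU Ala — identical.
Codon 7: CCA Pro / CCA Pro — identical.
Codon 8: AGC Ser / UUU Phe — nonsynonymous.
Codon 9: UGC Cys / UGC Cys — identical.
Codon 10: GGU Gly / GGU Gly — identical.
Synonymous differences: 1.

1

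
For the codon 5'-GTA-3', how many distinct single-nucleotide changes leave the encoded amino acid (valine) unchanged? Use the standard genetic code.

3

Position 1: none → 0 synonymous.
Position 2: none → 0 synonymous.
Position 3: GTT, GTC, GTG → 3 synonymous.
Total: 0 + 0 + 3 = 3.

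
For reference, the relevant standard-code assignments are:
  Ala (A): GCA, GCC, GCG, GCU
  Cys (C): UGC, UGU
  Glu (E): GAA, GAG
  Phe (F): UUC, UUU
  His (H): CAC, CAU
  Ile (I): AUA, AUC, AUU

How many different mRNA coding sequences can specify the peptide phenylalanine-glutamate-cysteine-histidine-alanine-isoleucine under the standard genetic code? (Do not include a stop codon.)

Phe: 2 codons.
Glu: 2 codons.
Cys: 2 codons.
His: 2 codons.
Ala: 4 codons.
Ile: 3 codons.
2 × 2 × 2 × 2 × 4 × 3 = 192.

192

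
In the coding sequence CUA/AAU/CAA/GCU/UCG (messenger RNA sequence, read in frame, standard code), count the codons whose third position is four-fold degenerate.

Codon 1 CUA (Leu): third position 4-fold.
Codon 2 AAU (Asn): third position 2-fold.
Codon 3 CAA (Gln): third position 2-fold.
Codon 4 GCU (Ala): third position 4-fold.
Codon 5 UCG (Ser): third position 4-fold.
Four-fold degenerate third positions: 3.

3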